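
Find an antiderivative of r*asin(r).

Use integration by parts with u = arcsin(r), dv = r dr.
Then du = 1/sqrt(-r**2 + 1) dr.

r**2*asin(r)/2 + r*sqrt(-r**2 + 1)/4 - asin(r)/4 + C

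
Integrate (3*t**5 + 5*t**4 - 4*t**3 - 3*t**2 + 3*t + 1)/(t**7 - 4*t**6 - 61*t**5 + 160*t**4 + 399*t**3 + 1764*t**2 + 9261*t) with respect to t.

log(t)/9261 + 73429*log(t - 7)/497350 + 251*log(t + 3)/21600 - 37211*log(t + 7)/318304 - 133*log(t**2 + 9)/6264 + atan(t/3)/27 - 2101/(1960*t - 13720) + C

Factor the denominator: t*(t - 7)**2*(t + 3)*(t + 7)*(t**2 + 9).
Partial-fraction decomposition: -(133*t - 348)/(3132*(t**2 + 9)) - 37211/(318304*(t + 7)) + 251/(21600*(t + 3)) + 73429/(497350*(t - 7)) + 2101/(1960*(t - 7)**2) + 1/(9261*t).
Integrate each term; A/(t−a) gives A·log|t−a|; the (Bt+D)/(t²+p²) term gives a log and an atan.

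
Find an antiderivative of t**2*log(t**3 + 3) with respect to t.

t**3*log(t**3 + 3)/3 - t**3/3 + log(t**3 + 3) + C

Let u = t**3 + 3, so du = (3*t**2) dt.
The integral becomes (1/3)·∫ log(u) du; integrate by parts with u′=log(u), dv′=du.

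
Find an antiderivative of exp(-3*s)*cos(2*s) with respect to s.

2*exp(-3*s)*sin(2*s)/13 - 3*exp(-3*s)*cos(2*s)/13 + C

Let I denote the integral. Integrate by parts with u = cos(2*s), dv = exp(-3*s) ds, so v = -exp(-3*s)/3: I = -exp(-3*s)*cos(2*s)/3 − (2/3)·∫ exp(-3*s)*sin(2*s) ds.
Apply parts again with u = sin(2*s), dv = exp(-3*s) ds: ∫ exp(-3*s)*sin(2*s) ds = -exp(-3*s)*sin(2*s)/3 + (2/3)·I. Substituting back brings back I: I = 2*exp(-3*s)*sin(2*s)/9 - exp(-3*s)*cos(2*s)/3 − (4/9)·I.
Solving for I: (1 + 4/9)·I equals the remaining terms, so I = (9/13)·(2*exp(-3*s)*sin(2*s)/9 - exp(-3*s)*cos(2*s)/3).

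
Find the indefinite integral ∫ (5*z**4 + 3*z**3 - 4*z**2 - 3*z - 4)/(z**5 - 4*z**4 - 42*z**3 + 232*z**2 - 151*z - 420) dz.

1127*log(z - 5)/48 - 1392*log(z - 4)/55 + 437*log(z - 3)/80 + log(z + 1)/240 + 3599*log(z + 7)/2640 + C

Factor the denominator: (z - 5)*(z - 4)*(z - 3)*(z + 1)*(z + 7).
Partial-fraction decomposition: 3599/(2640*(z + 7)) + 1/(240*(z + 1)) + 437/(80*(z - 3)) - 1392/(55*(z - 4)) + 1127/(48*(z - 5)).
Integrate each term: A/(z−a) contributes A·log|z−a|.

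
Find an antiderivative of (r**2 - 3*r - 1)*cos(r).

Use integration by parts with u = r**2 - 3*r - 1, dv = cos(r) dr, so v = sin(r).
Apply parts 2 times (tabular method): alternate signs, differentiate u down to 0, integrate dv up.

r**2*sin(r) - 3*r*sin(r) + 2*r*cos(r) - 3*sin(r) - 3*cos(r) + C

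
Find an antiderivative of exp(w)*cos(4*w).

Let I denote the integral. Integrate by parts with u = cos(4*w), dv = exp(w) dw, so v = exp(w): I = exp(w)*cos(4*w) + 4·∫ exp(w)*sin(4*w) dw.
Apply parts again with u = sin(4*w), dv = exp(w) dw: ∫ exp(w)*sin(4*w) dw = exp(w)*sin(4*w) − 4·I. Substituting back brings back I: I = 4*exp(w)*sin(4*w) + exp(w)*cos(4*w) − 16·I.
Solving for I: (1 + 16)·I equals the remaining terms, so I = (1/17)·(4*exp(w)*sin(4*w) + exp(w)*cos(4*w)).

4*exp(w)*sin(4*w)/17 + exp(w)*cos(4*w)/17 + C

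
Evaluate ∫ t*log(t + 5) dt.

t**2*log(t + 5)/2 - t**2/4 + 5*t/2 - 25*log(t + 5)/2 + C

Use integration by parts with u = log(t + 5), dv = t dt.
Then du = 1/(t + 5) dt and v = t**2/2.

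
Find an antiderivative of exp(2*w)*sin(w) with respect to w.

2*exp(2*w)*sin(w)/5 - exp(2*w)*cos(w)/5 + C

Let I denote the integral. Integrate by parts with u = sin(w), dv = exp(2*w) dw, so v = exp(2*w)/2: I = exp(2*w)*sin(w)/2 − (1/2)·∫ exp(2*w)*cos(w) dw.
Apply parts again with u = cos(w), dv = exp(2*w) dw: ∫ exp(2*w)*cos(w) dw = exp(2*w)*cos(w)/2 + (1/2)·I. Substituting back brings back I: I = exp(2*w)*sin(w)/2 - exp(2*w)*cos(w)/4 − (1/4)·I.
Solving for I: (1 + 1/4)·I equals the remaining terms, so I = (4/5)·(exp(2*w)*sin(w)/2 - exp(2*w)*cos(w)/4).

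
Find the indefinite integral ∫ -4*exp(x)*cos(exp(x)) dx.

-4*sin(exp(x)) + C

Let u = exp(x), so du = (exp(x)) dx.
Rewriting, the integral becomes -4·∫ cos(u) du = -4·sin(u).
Substituting back, u = exp(x).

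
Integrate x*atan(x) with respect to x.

x**2*atan(x)/2 - x/2 + atan(x)/2 + C

Use integration by parts with u = arctan(x), dv = x dx.
Then du = 1/(x**2 + 1) dx.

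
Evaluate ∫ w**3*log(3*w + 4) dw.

Use integration by parts with u = log(3*w + 4), dv = w**3 dw.
Then du = 3/(3*w + 4) dw and v = w**4/4.

w**4*log(3*w + 4)/4 - w**4/16 + w**3/9 - 2*w**2/9 + 16*w/27 - 64*log(3*w + 4)/81 + C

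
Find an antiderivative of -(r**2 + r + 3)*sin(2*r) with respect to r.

r**2*cos(2*r)/2 - r*sin(2*r)/2 + r*cos(2*r)/2 - sin(2*r)/4 + 5*cos(2*r)/4 + C

Use integration by parts with u = r**2 + r + 3, dv = -sin(2*r) dr, so v = cos(2*r)/2.
Apply parts 2 times (tabular method): alternate signs, differentiate u down to 0, integrate dv up.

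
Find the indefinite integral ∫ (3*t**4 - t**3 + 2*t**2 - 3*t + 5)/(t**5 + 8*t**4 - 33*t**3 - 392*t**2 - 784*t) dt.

-5*log(t)/784 + 3471*log(t - 7)/5929 - 109339*log(t + 4)/17424 + 3835*log(t + 7)/441 - 881/(132*t + 528) + C

Factor the denominator: t*(t - 7)*(t + 4)**2*(t + 7).
Partial-fraction decomposition: 3835/(441*(t + 7)) - 109339/(17424*(t + 4)) + 881/(132*(t + 4)**2) + 3471/(5929*(t - 7)) - 5/(784*t).
Integrate each term; A/(t−a) gives A·log|t−a|; A/(t−a)² gives −A/(t−a).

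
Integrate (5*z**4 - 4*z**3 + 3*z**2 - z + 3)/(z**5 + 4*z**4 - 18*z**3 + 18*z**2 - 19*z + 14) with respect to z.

Factor the denominator: (z - 2)*(z - 1)*(z + 7)*(z**2 + 1).
Partial-fraction decomposition: (13*z - 1)/(50*(z**2 + 1)) + 6767/(1800*(z + 7)) - 3/(8*(z - 1)) + 61/(45*(z - 2)).
Integrate each term; A/(z−a) gives A·log|z−a|; the (Bz+D)/(z²+p²) term gives a log and an atan.

61*log(z - 2)/45 - 3*log(z - 1)/8 + 6767*log(z + 7)/1800 + 13*log(z**2 + 1)/100 - atan(z)/50 + C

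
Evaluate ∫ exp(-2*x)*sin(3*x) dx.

Let I denote the integral. Integrate by parts with u = sin(3*x), dv = exp(-2*x) dx, so v = -exp(-2*x)/2: I = -exp(-2*x)*sin(3*x)/2 + (3/2)·∫ exp(-2*x)*cos(3*x) dx.
Apply parts again with u = cos(3*x), dv = exp(-2*x) dx: ∫ exp(-2*x)*cos(3*x) dx = -exp(-2*x)*cos(3*x)/2 − (3/2)·I. Substituting back brings back I: I = -exp(-2*x)*sin(3*x)/2 - 3*exp(-2*x)*cos(3*x)/4 − (9/4)·I.
Solving for I: (1 + 9/4)·I equals the remaining terms, so I = (4/13)·(-exp(-2*x)*sin(3*x)/2 - 3*exp(-2*x)*cos(3*x)/4).

-2*exp(-2*x)*sin(3*x)/13 - 3*exp(-2*x)*cos(3*x)/13 + C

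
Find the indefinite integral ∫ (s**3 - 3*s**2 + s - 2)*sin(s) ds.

-s**3*cos(s) + 3*s**2*sin(s) + 3*s**2*cos(s) - 6*s*sin(s) + 5*s*cos(s) - 5*sin(s) - 4*cos(s) + C

Use integration by parts with u = s**3 - 3*s**2 + s - 2, dv = sin(s) ds, so v = -cos(s).
Apply parts 3 times (tabular method): alternate signs, differentiate u down to 0, integrate dv up.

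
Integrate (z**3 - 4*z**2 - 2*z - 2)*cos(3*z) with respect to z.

z**3*sin(3*z)/3 - 4*z**2*sin(3*z)/3 + z**2*cos(3*z)/3 - 8*z*sin(3*z)/9 - 8*z*cos(3*z)/9 - 10*sin(3*z)/27 - 8*cos(3*z)/27 + C

Use integration by parts with u = z**3 - 4*z**2 - 2*z - 2, dv = cos(3*z) dz, so v = sin(3*z)/3.
Apply parts 3 times (tabular method): alternate signs, differentiate u down to 0, integrate dv up.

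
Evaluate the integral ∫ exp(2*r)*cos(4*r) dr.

exp(2*r)*sin(4*r)/5 + exp(2*r)*cos(4*r)/10 + C

Let I denote the integral. Integrate by parts with u = cos(4*r), dv = exp(2*r) dr, so v = exp(2*r)/2: I = exp(2*r)*cos(4*r)/2 + 2·∫ exp(2*r)*sin(4*r) dr.
Apply parts again with u = sin(4*r), dv = exp(2*r) dr: ∫ exp(2*r)*sin(4*r) dr = exp(2*r)*sin(4*r)/2 − 2·I. Substituting back brings back I: I = exp(2*r)*sin(4*r) + exp(2*r)*cos(4*r)/2 − 4·I.
Solving for I: (1 + 4)·I equals the remaining terms, so I = (1/5)·(exp(2*r)*sin(4*r) + exp(2*r)*cos(4*r)/2).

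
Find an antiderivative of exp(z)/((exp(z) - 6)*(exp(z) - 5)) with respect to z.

Let u = e^z, du = e^z dz.
The integral becomes ∫ du/((u-6)(u-5)); decompose into partial fractions.

log(exp(z) - 6) - log(exp(z) - 5) + C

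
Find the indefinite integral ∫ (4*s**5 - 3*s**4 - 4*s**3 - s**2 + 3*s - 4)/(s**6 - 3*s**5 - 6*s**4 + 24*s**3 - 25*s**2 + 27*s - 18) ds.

617*log(s - 3)/120 - 46*log(s - 2)/25 - 5*log(s - 1)/16 + 1129*log(s + 3)/1200 + 7*log(s**2 + 1)/200 + 39*atan(s)/100 + C

Factor the denominator: (s - 3)*(s - 2)*(s - 1)*(s + 3)*(s**2 + 1).
Partial-fraction decomposition: (7*s + 39)/(100*(s**2 + 1)) + 1129/(1200*(s + 3)) - 5/(16*(s - 1)) - 46/(25*(s - 2)) + 617/(120*(s - 3)).
Integrate each term; A/(s−a) gives A·log|s−a|; the (Bs+D)/(s²+p²) term gives a log and an atan.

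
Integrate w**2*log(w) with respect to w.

w**3*log(w)/3 - w**3/9 + C

Use integration by parts with u = log(w), dv = w**2 dw.
Then du = 1/w dw and v = w**3/3.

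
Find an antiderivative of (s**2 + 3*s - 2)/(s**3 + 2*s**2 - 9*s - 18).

Factor the denominator: (s - 3)*(s + 2)*(s + 3).
Partial-fraction decomposition: -1/(3*(s + 3)) + 4/(5*(s + 2)) + 8/(15*(s - 3)).
Integrate each term: A/(s−a) contributes A·log|s−a|.

8*log(s - 3)/15 + 4*log(s + 2)/5 - log(s + 3)/3 + C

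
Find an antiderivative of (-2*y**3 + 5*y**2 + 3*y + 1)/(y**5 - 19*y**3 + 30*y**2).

109*log(y)/900 + log(y - 3)/72 - 11*log(y - 2)/28 + 361*log(y + 5)/1400 - 1/(30*y) + C

Factor the denominator: y**2*(y - 3)*(y - 2)*(y + 5).
Partial-fraction decomposition: 361/(1400*(y + 5)) - 11/(28*(y - 2)) + 1/(72*(y - 3)) + 109/(900*y) + 1/(30*y**2).
Integrate each term; A/(y−a) gives A·log|y−a|; A/(y−a)² gives −A/(y−a).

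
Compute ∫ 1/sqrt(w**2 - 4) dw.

Substitute w = 2·sec(θ), so dw = 2·sec(θ)*tan(θ) dθ and the radical becomes sqrt(w**2 - 4) = 2·tan(θ) by the Pythagorean identity.
Integrate the resulting trig expression in θ, then back-substitute sec(θ) = w/2, tan(θ) = sqrt(w**2 - 4)/2 (absorbing any constant into C).

log(w + sqrt(w**2 - 4)) + C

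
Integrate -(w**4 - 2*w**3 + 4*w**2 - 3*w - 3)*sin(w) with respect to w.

Use integration by parts with u = w**4 - 2*w**3 + 4*w**2 - 3*w - 3, dv = -sin(w) dw, so v = cos(w).
Apply parts 4 times (tabular method): alternate signs, differentiate u down to 0, integrate dv up.

w**4*cos(w) - 4*w**3*sin(w) - 2*w**3*cos(w) + 6*w**2*sin(w) - 8*w**2*cos(w) + 16*w*sin(w) + 9*w*cos(w) - 9*sin(w) + 13*cos(w) + C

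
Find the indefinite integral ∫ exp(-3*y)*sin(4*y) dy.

Let I denote the integral. Integrate by parts with u = sin(4*y), dv = exp(-3*y) dy, so v = -exp(-3*y)/3: I = -exp(-3*y)*sin(4*y)/3 + (4/3)·∫ exp(-3*y)*cos(4*y) dy.
Apply parts again with u = cos(4*y), dv = exp(-3*y) dy: ∫ exp(-3*y)*cos(4*y) dy = -exp(-3*y)*cos(4*y)/3 − (4/3)·I. Substituting back brings back I: I = -exp(-3*y)*sin(4*y)/3 - 4*exp(-3*y)*cos(4*y)/9 − (16/9)·I.
Solving for I: (1 + 16/9)·I equals the remaining terms, so I = (9/25)·(-exp(-3*y)*sin(4*y)/3 - 4*exp(-3*y)*cos(4*y)/9).

-3*exp(-3*y)*sin(4*y)/25 - 4*exp(-3*y)*cos(4*y)/25 + C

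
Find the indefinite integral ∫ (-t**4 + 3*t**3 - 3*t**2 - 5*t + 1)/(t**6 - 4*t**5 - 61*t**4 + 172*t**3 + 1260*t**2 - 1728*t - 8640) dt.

481*log(t - 6)/19602 - 131*log(t - 4)/2016 + 173*log(t + 3)/1134 - 19*log(t + 4)/32 + 1049*log(t + 5)/2178 + 157/(396*t - 2376) + C

Factor the denominator: (t - 6)**2*(t - 4)*(t + 3)*(t + 4)*(t + 5).
Partial-fraction decomposition: 1049/(2178*(t + 5)) - 19/(32*(t + 4)) + 173/(1134*(t + 3)) - 131/(2016*(t - 4)) + 481/(19602*(t - 6)) - 157/(396*(t - 6)**2).
Integrate each term; A/(t−a) gives A·log|t−a|; A/(t−a)² gives −A/(t−a).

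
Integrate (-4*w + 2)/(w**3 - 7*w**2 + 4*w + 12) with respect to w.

-11*log(w - 6)/14 + log(w - 2)/2 + 2*log(w + 1)/7 + C

Factor the denominator: (w - 6)*(w - 2)*(w + 1).
Partial-fraction decomposition: 2/(7*(w + 1)) + 1/(2*(w - 2)) - 11/(14*(w - 6)).
Integrate each term: A/(w−a) contributes A·log|w−a|.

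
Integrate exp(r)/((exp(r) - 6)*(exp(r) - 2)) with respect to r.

Let u = e^r, du = e^r dr.
The integral becomes ∫ du/((u-2)(u-6)); decompose into partial fractions.

log(exp(r) - 6)/4 - log(exp(r) - 2)/4 + C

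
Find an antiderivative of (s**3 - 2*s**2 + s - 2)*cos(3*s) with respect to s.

Use integration by parts with u = s**3 - 2*s**2 + s - 2, dv = cos(3*s) ds, so v = sin(3*s)/3.
Apply parts 3 times (tabular method): alternate signs, differentiate u down to 0, integrate dv up.

s**3*sin(3*s)/3 - 2*s**2*sin(3*s)/3 + s**2*cos(3*s)/3 + s*sin(3*s)/9 - 4*s*cos(3*s)/9 - 14*sin(3*s)/27 + cos(3*s)/27 + C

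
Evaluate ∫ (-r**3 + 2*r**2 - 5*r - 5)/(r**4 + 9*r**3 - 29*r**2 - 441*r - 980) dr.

-95*log(r - 7)/616 - 37*log(r + 4)/11 + 65*log(r + 5)/8 - 157*log(r + 7)/28 + C

Factor the denominator: (r - 7)*(r + 4)*(r + 5)*(r + 7).
Partial-fraction decomposition: -157/(28*(r + 7)) + 65/(8*(r + 5)) - 37/(11*(r + 4)) - 95/(616*(r - 7)).
Integrate each term: A/(r−a) contributes A·log|r−a|.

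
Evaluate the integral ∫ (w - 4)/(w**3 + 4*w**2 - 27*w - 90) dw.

Factor the denominator: (w - 5)*(w + 3)*(w + 6).
Partial-fraction decomposition: -10/(33*(w + 6)) + 7/(24*(w + 3)) + 1/(88*(w - 5)).
Integrate each term: A/(w−a) contributes A·log|w−a|.

log(w - 5)/88 + 7*log(w + 3)/24 - 10*log(w + 6)/33 + C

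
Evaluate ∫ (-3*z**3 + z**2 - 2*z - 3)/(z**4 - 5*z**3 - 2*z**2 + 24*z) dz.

Factor the denominator: z*(z - 4)*(z - 3)*(z + 2).
Partial-fraction decomposition: -29/(60*(z + 2)) + 27/(5*(z - 3)) - 187/(24*(z - 4)) - 1/(8*z).
Integrate each term: A/(z−a) contributes A·log|z−a|.

-log(z)/8 - 187*log(z - 4)/24 + 27*log(z - 3)/5 - 29*log(z + 2)/60 + C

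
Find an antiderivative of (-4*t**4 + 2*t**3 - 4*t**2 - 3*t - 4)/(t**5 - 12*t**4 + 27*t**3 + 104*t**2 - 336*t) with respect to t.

Factor the denominator: t*(t - 7)*(t - 4)**2*(t + 3).
Partial-fraction decomposition: -409/(1470*(t + 3)) + 19003/(1764*(t - 4)) + 244/(21*(t - 4)**2) - 9139/(630*(t - 7)) + 1/(84*t).
Integrate each term; A/(t−a) gives A·log|t−a|; A/(t−a)² gives −A/(t−a).

log(t)/84 - 9139*log(t - 7)/630 + 19003*log(t - 4)/1764 - 409*log(t + 3)/1470 - 244/(21*t - 84) + C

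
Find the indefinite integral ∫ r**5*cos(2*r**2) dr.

r**4*sin(2*r**2)/4 + r**2*cos(2*r**2)/4 - sin(2*r**2)/8 + C

Let u = r², du = 2r dr; rewrite as (1/2)∫ u^2·cos(2u) du.
Now integrate by parts 2 times.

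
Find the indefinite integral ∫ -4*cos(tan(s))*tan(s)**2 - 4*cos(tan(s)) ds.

-4*sin(tan(s)) + C

Let u = tan(s), so du = (tan(s)**2 + 1) ds.
Rewriting, the integral becomes -4·∫ cos(u) du = -4·sin(u).
Substituting back, u = tan(s).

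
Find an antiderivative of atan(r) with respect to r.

Use integration by parts with u = arctan(r), dv = dr.
Then du = 1/(r**2 + 1) dr.

r*atan(r) - log(r**2 + 1)/2 + C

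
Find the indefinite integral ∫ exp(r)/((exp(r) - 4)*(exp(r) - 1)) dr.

log(exp(r) - 4)/3 - log(exp(r) - 1)/3 + C

Let u = e^r, du = e^r dr.
The integral becomes ∫ du/((u-4)(u-1)); decompose into partial fractions.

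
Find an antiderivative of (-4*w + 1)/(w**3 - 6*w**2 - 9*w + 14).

Factor the denominator: (w - 7)*(w - 1)*(w + 2).
Partial-fraction decomposition: 1/(3*(w + 2)) + 1/(6*(w - 1)) - 1/(2*(w - 7)).
Integrate each term: A/(w−a) contributes A·log|w−a|.

-log(w - 7)/2 + log(w - 1)/6 + log(w + 2)/3 + C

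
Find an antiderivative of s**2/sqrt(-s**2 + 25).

-s*sqrt(-s**2 + 25)/2 + 25*asin(s/5)/2 + C

Substitute s = 5·sin(θ), so ds = 5·cos(θ) dθ and the radical becomes sqrt(-s**2 + 25) = 5·cos(θ) by the Pythagorean identity.
Integrate the resulting trig expression in θ, then back-substitute θ = asin(s/5), sin(θ) = s/5, cos(θ) = sqrt(-s**2 + 25)/5 (absorbing any constant into C).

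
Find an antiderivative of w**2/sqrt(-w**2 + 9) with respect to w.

Substitute w = 3·sin(θ), so dw = 3·cos(θ) dθ and the radical becomes sqrt(-w**2 + 9) = 3·cos(θ) by the Pythagorean identity.
Integrate the resulting trig expression in θ, then back-substitute θ = asin(w/3), sin(θ) = w/3, cos(θ) = sqrt(-w**2 + 9)/3 (absorbing any constant into C).

-w*sqrt(-w**2 + 9)/2 + 9*asin(w/3)/2 + C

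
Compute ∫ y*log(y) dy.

y**2*log(y)/2 - y**2/4 + C

Use integration by parts with u = log(y), dv = y dy.
Then du = 1/y dy and v = y**2/2.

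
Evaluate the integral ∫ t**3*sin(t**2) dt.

-t**2*cos(t**2)/2 + sin(t**2)/2 + C

Let u = t², du = 2t dt; rewrite as (1/2)∫ u^1·sin(1u) du.
Now integrate by parts 1 time.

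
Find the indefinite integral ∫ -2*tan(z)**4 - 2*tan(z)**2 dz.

Let u = tan(z), so du = (tan(z)**2 + 1) dz.
Rewriting, the integral becomes -2·∫ u^2 du = -2·u^3/3.
Substituting back, u = tan(z).

-2*tan(z)**3/3 + C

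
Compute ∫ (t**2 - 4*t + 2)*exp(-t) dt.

(-t**2 + 2*t)*exp(-t) + C

Use integration by parts with u = t**2 - 4*t + 2, dv = exp(-t) dt, so v = -exp(-t).
Apply parts 2 times (tabular method): alternate signs, differentiate u down to 0, integrate dv up.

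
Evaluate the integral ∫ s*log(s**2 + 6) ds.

Let u = s**2 + 6, so du = (2*s) ds.
The integral becomes (1/2)·∫ log(u) du; integrate by parts with u′=log(u), dv′=du.

s**2*log(s**2 + 6)/2 - s**2/2 + 3*log(s**2 + 6) + C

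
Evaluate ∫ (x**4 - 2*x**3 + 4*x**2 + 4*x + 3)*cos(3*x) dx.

Use integration by parts with u = x**4 - 2*x**3 + 4*x**2 + 4*x + 3, dv = cos(3*x) dx, so v = sin(3*x)/3.
Apply parts 4 times (tabular method): alternate signs, differentiate u down to 0, integrate dv up.

x**4*sin(3*x)/3 - 2*x**3*sin(3*x)/3 + 4*x**3*cos(3*x)/9 + 8*x**2*sin(3*x)/9 - 2*x**2*cos(3*x)/3 + 16*x*sin(3*x)/9 + 16*x*cos(3*x)/27 + 65*sin(3*x)/81 + 16*cos(3*x)/27 + C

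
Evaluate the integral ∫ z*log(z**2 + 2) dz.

z**2*log(z**2 + 2)/2 - z**2/2 + log(z**2 + 2) + C

Let u = z**2 + 2, so du = (2*z) dz.
The integral becomes (1/2)·∫ log(u) du; integrate by parts with u′=log(u), dv′=du.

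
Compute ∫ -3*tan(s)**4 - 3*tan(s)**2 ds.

-tan(s)**3 + C

Let u = tan(s), so du = (tan(s)**2 + 1) ds.
Rewriting, the integral becomes -3·∫ u^2 du = -3·u^3/3.
Substituting back, u = tan(s).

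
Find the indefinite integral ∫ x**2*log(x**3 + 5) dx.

Let u = x**3 + 5, so du = (3*x**2) dx.
The integral becomes (1/3)·∫ log(u) du; integrate by parts with u′=log(u), dv′=du.

x**3*log(x**3 + 5)/3 - x**3/3 + 5*log(x**3 + 5)/3 + C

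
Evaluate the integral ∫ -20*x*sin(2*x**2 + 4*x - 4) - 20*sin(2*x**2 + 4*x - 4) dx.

Let u = 2*x**2 + 4*x - 4, so du = (4*x + 4) dx.
Rewriting, the integral becomes -5·∫ sin(u) du = -5·-cos(u).
Substituting back, u = 2*x**2 + 4*x - 4.

5*cos(2*x**2 + 4*x - 4) + C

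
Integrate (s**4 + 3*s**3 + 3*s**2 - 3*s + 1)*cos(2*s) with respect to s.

Use integration by parts with u = s**4 + 3*s**3 + 3*s**2 - 3*s + 1, dv = cos(2*s) ds, so v = sin(2*s)/2.
Apply parts 4 times (tabular method): alternate signs, differentiate u down to 0, integrate dv up.

s**4*sin(2*s)/2 + 3*s**3*sin(2*s)/2 + s**3*cos(2*s) + 9*s**2*cos(2*s)/4 - 15*s*sin(2*s)/4 + sin(2*s)/2 - 15*cos(2*s)/8 + C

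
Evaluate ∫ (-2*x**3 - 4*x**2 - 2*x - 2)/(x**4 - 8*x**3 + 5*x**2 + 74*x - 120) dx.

Factor the denominator: (x - 5)*(x - 4)*(x - 2)*(x + 3).
Partial-fraction decomposition: -11/(140*(x + 3)) - 19/(15*(x - 2)) + 101/(7*(x - 4)) - 181/(12*(x - 5)).
Integrate each term: A/(x−a) contributes A·log|x−a|.

-181*log(x - 5)/12 + 101*log(x - 4)/7 - 19*log(x - 2)/15 - 11*log(x + 3)/140 + C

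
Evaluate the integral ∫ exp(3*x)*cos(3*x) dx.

exp(3*x)*sin(3*x)/6 + exp(3*x)*cos(3*x)/6 + C

Let I denote the integral. Integrate by parts with u = cos(3*x), dv = exp(3*x) dx, so v = exp(3*x)/3: I = exp(3*x)*cos(3*x)/3 + ∫ exp(3*x)*sin(3*x) dx.
Apply parts again with u = sin(3*x), dv = exp(3*x) dx: ∫ exp(3*x)*sin(3*x) dx = exp(3*x)*sin(3*x)/3 − I. Substituting back brings back I: I = exp(3*x)*sin(3*x)/3 + exp(3*x)*cos(3*x)/3 − I.
Solving for I: (1 + 1)·I equals the remaining terms, so I = (1/2)·(exp(3*x)*sin(3*x)/3 + exp(3*x)*cos(3*x)/3).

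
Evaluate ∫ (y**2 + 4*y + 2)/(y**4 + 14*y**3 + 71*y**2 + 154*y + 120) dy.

-log(y + 2)/3 + log(y + 3)/2 + log(y + 4) - 7*log(y + 5)/6 + C

Factor the denominator: (y + 2)*(y + 3)*(y + 4)*(y + 5).
Partial-fraction decomposition: -7/(6*(y + 5)) + 1/(y + 4) + 1/(2*(y + 3)) - 1/(3*(y + 2)).
Integrate each term: A/(y−a) contributes A·log|y−a|.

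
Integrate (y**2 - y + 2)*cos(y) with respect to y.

Use integration by parts with u = y**2 - y + 2, dv = cos(y) dy, so v = sin(y).
Apply parts 2 times (tabular method): alternate signs, differentiate u down to 0, integrate dv up.

y**2*sin(y) - y*sin(y) + 2*y*cos(y) - cos(y) + C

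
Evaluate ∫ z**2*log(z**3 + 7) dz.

Let u = z**3 + 7, so du = (3*z**2) dz.
The integral becomes (1/3)·∫ log(u) du; integrate by parts with u′=log(u), dv′=du.

z**3*log(z**3 + 7)/3 - z**3/3 + 7*log(z**3 + 7)/3 + C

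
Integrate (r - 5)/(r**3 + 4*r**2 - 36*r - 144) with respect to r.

Factor the denominator: (r - 6)*(r + 4)*(r + 6).
Partial-fraction decomposition: -11/(24*(r + 6)) + 9/(20*(r + 4)) + 1/(120*(r - 6)).
Integrate each term: A/(r−a) contributes A·log|r−a|.

log(r - 6)/120 + 9*log(r + 4)/20 - 11*log(r + 6)/24 + C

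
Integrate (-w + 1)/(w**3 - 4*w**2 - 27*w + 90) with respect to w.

-5*log(w - 6)/33 + log(w - 3)/12 + 3*log(w + 5)/44 + C

Factor the denominator: (w - 6)*(w - 3)*(w + 5).
Partial-fraction decomposition: 3/(44*(w + 5)) + 1/(12*(w - 3)) - 5/(33*(w - 6)).
Integrate each term: A/(w−a) contributes A·log|w−a|.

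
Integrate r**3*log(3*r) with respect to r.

r**4*(log(r) + log(3))/4 - r**4/16 + C

Use integration by parts with u = log(3*r), dv = r**3 dr.
Then du = 1/r dr and v = r**4/4.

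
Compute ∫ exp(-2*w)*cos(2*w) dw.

Let I denote the integral. Integrate by parts with u = cos(2*w), dv = exp(-2*w) dw, so v = -exp(-2*w)/2: I = -exp(-2*w)*cos(2*w)/2 − ∫ exp(-2*w)*sin(2*w) dw.
Apply parts again with u = sin(2*w), dv = exp(-2*w) dw: ∫ exp(-2*w)*sin(2*w) dw = -exp(-2*w)*sin(2*w)/2 + I. Substituting back brings back I: I = exp(-2*w)*sin(2*w)/2 - exp(-2*w)*cos(2*w)/2 − I.
Solving for I: (1 + 1)·I equals the remaining terms, so I = (1/2)·(exp(-2*w)*sin(2*w)/2 - exp(-2*w)*cos(2*w)/2).

exp(-2*w)*sin(2*w)/4 - exp(-2*w)*cos(2*w)/4 + C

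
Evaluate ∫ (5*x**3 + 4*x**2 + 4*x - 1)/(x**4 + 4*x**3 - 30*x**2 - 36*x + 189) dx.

Factor the denominator: (x - 3)**2*(x + 3)*(x + 7).
Partial-fraction decomposition: 387/(100*(x + 7)) - 7/(9*(x + 3)) + 1717/(900*(x - 3)) + 91/(30*(x - 3)**2).
Integrate each term; A/(x−a) gives A·log|x−a|; A/(x−a)² gives −A/(x−a).

1717*log(x - 3)/900 - 7*log(x + 3)/9 + 387*log(x + 7)/100 - 91/(30*x - 90) + C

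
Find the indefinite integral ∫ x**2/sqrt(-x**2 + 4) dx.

-x*sqrt(-x**2 + 4)/2 + 2*asin(x/2) + C

Substitute x = 2·sin(θ), so dx = 2·cos(θ) dθ and the radical becomes sqrt(-x**2 + 4) = 2·cos(θ) by the Pythagorean identity.
Integrate the resulting trig expression in θ, then back-substitute θ = asin(x/2), sin(θ) = x/2, cos(θ) = sqrt(-x**2 + 4)/2 (absorbing any constant into C).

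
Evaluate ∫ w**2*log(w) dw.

Use integration by parts with u = log(w), dv = w**2 dw.
Then du = 1/w dw and v = w**3/3.

w**3*log(w)/3 - w**3/9 + C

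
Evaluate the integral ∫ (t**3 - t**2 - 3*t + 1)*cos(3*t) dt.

Use integration by parts with u = t**3 - t**2 - 3*t + 1, dv = cos(3*t) dt, so v = sin(3*t)/3.
Apply parts 3 times (tabular method): alternate signs, differentiate u down to 0, integrate dv up.

t**3*sin(3*t)/3 - t**2*sin(3*t)/3 + t**2*cos(3*t)/3 - 11*t*sin(3*t)/9 - 2*t*cos(3*t)/9 + 11*sin(3*t)/27 - 11*cos(3*t)/27 + C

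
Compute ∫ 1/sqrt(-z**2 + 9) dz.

Substitute z = 3·sin(θ), so dz = 3·cos(θ) dθ and the radical becomes sqrt(-z**2 + 9) = 3·cos(θ) by the Pythagorean identity.
Integrate the resulting trig expression in θ, then back-substitute θ = asin(z/3), sin(θ) = z/3, cos(θ) = sqrt(-z**2 + 9)/3 (absorbing any constant into C).

asin(z/3) + C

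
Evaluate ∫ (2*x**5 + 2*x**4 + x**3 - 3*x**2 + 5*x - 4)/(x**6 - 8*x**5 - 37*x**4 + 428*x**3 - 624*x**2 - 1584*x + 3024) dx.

4945*log(x - 6)/14976 + 659*log(x - 3)/450 - 49*log(x - 2)/288 - 33*log(x + 2)/3200 + 2257*log(x + 7)/5850 - 703/(48*x - 288) + C

Factor the denominator: (x - 6)**2*(x - 3)*(x - 2)*(x + 2)*(x + 7).
Partial-fraction decomposition: 2257/(5850*(x + 7)) - 33/(3200*(x + 2)) - 49/(288*(x - 2)) + 659/(450*(x - 3)) + 4945/(14976*(x - 6)) + 703/(48*(x - 6)**2).
Integrate each term; A/(x−a) gives A·log|x−a|; A/(x−a)² gives −A/(x−a).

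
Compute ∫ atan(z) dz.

z*atan(z) - log(z**2 + 1)/2 + C

Use integration by parts with u = arctan(z), dv = dz.
Then du = 1/(z**2 + 1) dz.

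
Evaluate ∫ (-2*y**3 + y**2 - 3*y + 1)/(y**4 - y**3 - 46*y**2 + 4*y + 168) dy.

Factor the denominator: (y - 7)*(y - 2)*(y + 2)*(y + 6).
Partial-fraction decomposition: -487/(416*(y + 6)) + 3/(16*(y + 2)) + 17/(160*(y - 2)) - 73/(65*(y - 7)).
Integrate each term: A/(y−a) contributes A·log|y−a|.

-73*log(y - 7)/65 + 17*log(y - 2)/160 + 3*log(y + 2)/16 - 487*log(y + 6)/416 + C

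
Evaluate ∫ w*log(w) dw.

w**2*log(w)/2 - w**2/4 + C

Use integration by parts with u = log(w), dv = w dw.
Then du = 1/w dw and v = w**2/2.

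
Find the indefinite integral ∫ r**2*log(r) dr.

Use integration by parts with u = log(r), dv = r**2 dr.
Then du = 1/r dr and v = r**3/3.

r**3*log(r)/3 - r**3/9 + C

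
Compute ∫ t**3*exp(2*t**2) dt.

(2*t**2 - 1)*exp(2*t**2)/8 + C

Let u = t², du = 2t dt; rewrite as (1/2)∫ u^1·exp(2u) du.
Now integrate by parts 1 time.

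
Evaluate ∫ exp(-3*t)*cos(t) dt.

exp(-3*t)*sin(t)/10 - 3*exp(-3*t)*cos(t)/10 + C

Let I denote the integral. Integrate by parts with u = cos(t), dv = exp(-3*t) dt, so v = -exp(-3*t)/3: I = -exp(-3*t)*cos(t)/3 − (1/3)·∫ exp(-3*t)*sin(t) dt.
Apply parts again with u = sin(t), dv = exp(-3*t) dt: ∫ exp(-3*t)*sin(t) dt = -exp(-3*t)*sin(t)/3 + (1/3)·I. Substituting back brings back I: I = exp(-3*t)*sin(t)/9 - exp(-3*t)*cos(t)/3 − (1/9)·I.
Solving for I: (1 + 1/9)·I equals the remaining terms, so I = (9/10)·(exp(-3*t)*sin(t)/9 - exp(-3*t)*cos(t)/3).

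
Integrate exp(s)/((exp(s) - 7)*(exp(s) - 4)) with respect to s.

Let u = e^s, du = e^s ds.
The integral becomes ∫ du/((u-7)(u-4)); decompose into partial fractions.

log(exp(s) - 7)/3 - log(exp(s) - 4)/3 + C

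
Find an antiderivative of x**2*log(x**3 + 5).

Let u = x**3 + 5, so du = (3*x**2) dx.
The integral becomes (1/3)·∫ log(u) du; integrate by parts with u′=log(u), dv′=du.

x**3*log(x**3 + 5)/3 - x**3/3 + 5*log(x**3 + 5)/3 + C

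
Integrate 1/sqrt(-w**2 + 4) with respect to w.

asin(w/2) + C

Substitute w = 2·sin(θ), so dw = 2·cos(θ) dθ and the radical becomes sqrt(-w**2 + 4) = 2·cos(θ) by the Pythagorean identity.
Integrate the resulting trig expression in θ, then back-substitute θ = asin(w/2), sin(θ) = w/2, cos(θ) = sqrt(-w**2 + 4)/2 (absorbing any constant into C).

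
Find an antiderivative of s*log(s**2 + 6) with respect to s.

Let u = s**2 + 6, so du = (2*s) ds.
The integral becomes (1/2)·∫ log(u) du; integrate by parts with u′=log(u), dv′=du.

s**2*log(s**2 + 6)/2 - s**2/2 + 3*log(s**2 + 6) + C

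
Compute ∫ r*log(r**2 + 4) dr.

Let u = r**2 + 4, so du = (2*r) dr.
The integral becomes (1/2)·∫ log(u) du; integrate by parts with u′=log(u), dv′=du.

r**2*log(r**2 + 4)/2 - r**2/2 + 2*log(r**2 + 4) + C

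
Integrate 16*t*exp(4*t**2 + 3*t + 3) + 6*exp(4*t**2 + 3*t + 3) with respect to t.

2*exp(4*t**2 + 3*t + 3) + C

Let u = 4*t**2 + 3*t + 3, so du = (8*t + 3) dt.
Rewriting, the integral becomes 2·∫ e^u du = 2·e^u.
Substituting back, u = 4*t**2 + 3*t + 3.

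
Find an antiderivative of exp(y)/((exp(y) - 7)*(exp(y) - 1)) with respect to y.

log(exp(y) - 7)/6 - log(exp(y) - 1)/6 + C

Let u = e^y, du = e^y dy.
The integral becomes ∫ du/((u-1)(u-7)); decompose into partial fractions.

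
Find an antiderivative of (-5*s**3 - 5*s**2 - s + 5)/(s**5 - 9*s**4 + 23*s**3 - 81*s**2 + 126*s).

5*log(s)/126 - 981*log(s - 7)/1015 + 57*log(s - 2)/130 + 1657*log(s**2 + 9)/6786 + 335*atan(s/3)/1131 + C

Factor the denominator: s*(s - 7)*(s - 2)*(s**2 + 9).
Partial-fraction decomposition: (1657*s + 3015)/(3393*(s**2 + 9)) + 57/(130*(s - 2)) - 981/(1015*(s - 7)) + 5/(126*s).
Integrate each term; A/(s−a) gives A·log|s−a|; the (Bs+D)/(s²+p²) term gives a log and an atan.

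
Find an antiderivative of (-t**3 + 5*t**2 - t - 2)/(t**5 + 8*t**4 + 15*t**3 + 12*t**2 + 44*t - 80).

log(t - 1)/150 - 73*log(t + 4)/50 + 253*log(t + 5)/174 - log(t**2 + 4)/2900 + 307*atan(t/2)/1450 + C

Factor the denominator: (t - 1)*(t + 4)*(t + 5)*(t**2 + 4).
Partial-fraction decomposition: -(t - 614)/(1450*(t**2 + 4)) + 253/(174*(t + 5)) - 73/(50*(t + 4)) + 1/(150*(t - 1)).
Integrate each term; A/(t−a) gives A·log|t−a|; the (Bt+D)/(t²+p²) term gives a log and an atan.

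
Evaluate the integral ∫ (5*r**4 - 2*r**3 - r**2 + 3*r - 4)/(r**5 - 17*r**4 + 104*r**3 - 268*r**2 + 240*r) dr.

Factor the denominator: r*(r - 6)*(r - 5)*(r - 4)*(r - 2).
Partial-fraction decomposition: -31/(24*(r - 2)) + 143/(2*(r - 4)) - 2861/(15*(r - 5)) + 3013/(24*(r - 6)) - 1/(60*r).
Integrate each term: A/(r−a) contributes A·log|r−a|.

-log(r)/60 + 3013*log(r - 6)/24 - 2861*log(r - 5)/15 + 143*log(r - 4)/2 - 31*log(r - 2)/24 + C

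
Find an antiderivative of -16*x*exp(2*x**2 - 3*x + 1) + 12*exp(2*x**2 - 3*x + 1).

Let u = 2*x**2 - 3*x + 1, so du = (4*x - 3) dx.
Rewriting, the integral becomes -4·∫ e^u du = -4·e^u.
Substituting back, u = 2*x**2 - 3*x + 1.

-4*exp(2*x**2 - 3*x + 1) + C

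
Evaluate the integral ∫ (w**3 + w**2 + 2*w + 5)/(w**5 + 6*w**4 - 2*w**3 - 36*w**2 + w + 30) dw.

Factor the denominator: (w - 2)*(w - 1)*(w + 1)*(w + 3)*(w + 5).
Partial-fraction decomposition: -5/(16*(w + 5)) + 19/(80*(w + 3)) + 1/(16*(w + 1)) - 3/(16*(w - 1)) + 1/(5*(w - 2)).
Integrate each term: A/(w−a) contributes A·log|w−a|.

log(w - 2)/5 - 3*log(w - 1)/16 + log(w + 1)/16 + 19*log(w + 3)/80 - 5*log(w + 5)/16 + C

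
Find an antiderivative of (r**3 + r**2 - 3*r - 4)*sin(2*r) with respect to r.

-r**3*cos(2*r)/2 + 3*r**2*sin(2*r)/4 - r**2*cos(2*r)/2 + r*sin(2*r)/2 + 9*r*cos(2*r)/4 - 9*sin(2*r)/8 + 9*cos(2*r)/4 + C

Use integration by parts with u = r**3 + r**2 - 3*r - 4, dv = sin(2*r) dr, so v = -cos(2*r)/2.
Apply parts 3 times (tabular method): alternate signs, differentiate u down to 0, integrate dv up.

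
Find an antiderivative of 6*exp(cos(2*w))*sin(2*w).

-3*exp(cos(2*w)) + C

Let u = cos(2*w), so du = (-2*sin(2*w)) dw.
Rewriting, the integral becomes -3·∫ e^u du = -3·e^u.
Substituting back, u = cos(2*w).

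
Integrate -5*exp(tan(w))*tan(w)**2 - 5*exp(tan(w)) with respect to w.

-5*exp(tan(w)) + C

Let u = tan(w), so du = (tan(w)**2 + 1) dw.
Rewriting, the integral becomes -5·∫ e^u du = -5·e^u.
Substituting back, u = tan(w).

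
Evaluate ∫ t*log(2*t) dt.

t**2*(log(t) + log(2))/2 - t**2/4 + C

Use integration by parts with u = log(2*t), dv = t dt.
Then du = 1/t dt and v = t**2/2.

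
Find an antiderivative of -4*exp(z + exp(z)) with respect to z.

Let u = exp(z), so du = (exp(z)) dz.
Rewriting, the integral becomes -4·∫ e^u du = -4·e^u.
Substituting back, u = exp(z).

-4*exp(exp(z)) + C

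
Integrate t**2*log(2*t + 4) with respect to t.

t**3*log(2*t + 4)/3 - t**3/9 + t**2/3 - 4*t/3 + 8*log(t + 2)/3 + C

Use integration by parts with u = log(2*t + 4), dv = t**2 dt.
Then du = 2/(2*t + 4) dt and v = t**3/3.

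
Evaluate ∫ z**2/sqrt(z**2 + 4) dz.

Substitute z = 2·tan(θ), so dz = 2·sec(θ)^2 dθ and the radical becomes sqrt(z**2 + 4) = 2·sec(θ) by the Pythagorean identity.
Integrate the resulting trig expression in θ, then back-substitute tan(θ) = z/2, sec(θ) = sqrt(z**2 + 4)/2 (absorbing any constant into C).

z*sqrt(z**2 + 4)/2 - 2*log(z + sqrt(z**2 + 4)) + C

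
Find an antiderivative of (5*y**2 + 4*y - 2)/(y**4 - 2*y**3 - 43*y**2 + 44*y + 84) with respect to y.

271*log(y - 7)/520 - 13*log(y - 2)/60 - log(y + 1)/120 - 77*log(y + 6)/260 + C

Factor the denominator: (y - 7)*(y - 2)*(y + 1)*(y + 6).
Partial-fraction decomposition: -77/(260*(y + 6)) - 1/(120*(y + 1)) - 13/(60*(y - 2)) + 271/(520*(y - 7)).
Integrate each term: A/(y−a) contributes A·log|y−a|.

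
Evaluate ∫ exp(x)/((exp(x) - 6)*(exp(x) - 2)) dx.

log(exp(x) - 6)/4 - log(exp(x) - 2)/4 + C

Let u = e^x, du = e^x dx.
The integral becomes ∫ du/((u-6)(u-2)); decompose into partial fractions.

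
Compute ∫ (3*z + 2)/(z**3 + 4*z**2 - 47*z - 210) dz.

23*log(z - 7)/156 + 13*log(z + 5)/12 - 16*log(z + 6)/13 + C

Factor the denominator: (z - 7)*(z + 5)*(z + 6).
Partial-fraction decomposition: -16/(13*(z + 6)) + 13/(12*(z + 5)) + 23/(156*(z - 7)).
Integrate each term: A/(z−a) contributes A·log|z−a|.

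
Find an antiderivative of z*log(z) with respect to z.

z**2*log(z)/2 - z**2/4 + C

Use integration by parts with u = log(z), dv = z dz.
Then du = 1/z dz and v = z**2/2.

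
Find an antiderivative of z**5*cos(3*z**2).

Let u = z², du = 2z dz; rewrite as (1/2)∫ u^2·cos(3u) du.
Now integrate by parts 2 times.

z**4*sin(3*z**2)/6 + z**2*cos(3*z**2)/9 - sin(3*z**2)/27 + C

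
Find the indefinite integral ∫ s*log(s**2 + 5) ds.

Let u = s**2 + 5, so du = (2*s) ds.
The integral becomes (1/2)·∫ log(u) du; integrate by parts with u′=log(u), dv′=du.

s**2*log(s**2 + 5)/2 - s**2/2 + 5*log(s**2 + 5)/2 + C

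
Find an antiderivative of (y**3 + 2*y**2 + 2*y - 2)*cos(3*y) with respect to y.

y**3*sin(3*y)/3 + 2*y**2*sin(3*y)/3 + y**2*cos(3*y)/3 + 4*y*sin(3*y)/9 + 4*y*cos(3*y)/9 - 22*sin(3*y)/27 + 4*cos(3*y)/27 + C

Use integration by parts with u = y**3 + 2*y**2 + 2*y - 2, dv = cos(3*y) dy, so v = sin(3*y)/3.
Apply parts 3 times (tabular method): alternate signs, differentiate u down to 0, integrate dv up.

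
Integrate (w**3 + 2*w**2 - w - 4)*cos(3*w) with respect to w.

w**3*sin(3*w)/3 + 2*w**2*sin(3*w)/3 + w**2*cos(3*w)/3 - 5*w*sin(3*w)/9 + 4*w*cos(3*w)/9 - 40*sin(3*w)/27 - 5*cos(3*w)/27 + C

Use integration by parts with u = w**3 + 2*w**2 - w - 4, dv = cos(3*w) dw, so v = sin(3*w)/3.
Apply parts 3 times (tabular method): alternate signs, differentiate u down to 0, integrate dv up.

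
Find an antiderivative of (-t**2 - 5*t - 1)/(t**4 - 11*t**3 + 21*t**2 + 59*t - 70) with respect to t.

-85*log(t - 7)/108 + 51*log(t - 5)/56 - 7*log(t - 1)/72 - 5*log(t + 2)/189 + C

Factor the denominator: (t - 7)*(t - 5)*(t - 1)*(t + 2).
Partial-fraction decomposition: -5/(189*(t + 2)) - 7/(72*(t - 1)) + 51/(56*(t - 5)) - 85/(108*(t - 7)).
Integrate each term: A/(t−a) contributes A·log|t−a|.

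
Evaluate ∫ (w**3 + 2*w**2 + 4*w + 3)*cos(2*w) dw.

w**3*sin(2*w)/2 + w**2*sin(2*w) + 3*w**2*cos(2*w)/4 + 5*w*sin(2*w)/4 + w*cos(2*w) + sin(2*w) + 5*cos(2*w)/8 + C

Use integration by parts with u = w**3 + 2*w**2 + 4*w + 3, dv = cos(2*w) dw, so v = sin(2*w)/2.
Apply parts 3 times (tabular method): alternate signs, differentiate u down to 0, integrate dv up.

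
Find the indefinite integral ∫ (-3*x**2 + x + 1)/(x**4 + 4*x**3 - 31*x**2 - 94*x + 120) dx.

-23*log(x - 5)/132 + log(x - 1)/140 - 17*log(x + 4)/30 + 113*log(x + 6)/154 + C

Factor the denominator: (x - 5)*(x - 1)*(x + 4)*(x + 6).
Partial-fraction decomposition: 113/(154*(x + 6)) - 17/(30*(x + 4)) + 1/(140*(x - 1)) - 23/(132*(x - 5)).
Integrate each term: A/(x−a) contributes A·log|x−a|.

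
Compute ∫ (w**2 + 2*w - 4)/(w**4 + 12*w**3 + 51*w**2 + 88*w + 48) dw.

-5*log(w + 1)/18 + log(w + 3)/2 - 2*log(w + 4)/9 - 4/(3*w + 12) + C

Factor the denominator: (w + 1)*(w + 3)*(w + 4)**2.
Partial-fraction decomposition: -2/(9*(w + 4)) + 4/(3*(w + 4)**2) + 1/(2*(w + 3)) - 5/(18*(w + 1)).
Integrate each term; A/(w−a) gives A·log|w−a|; A/(w−a)² gives −A/(w−a).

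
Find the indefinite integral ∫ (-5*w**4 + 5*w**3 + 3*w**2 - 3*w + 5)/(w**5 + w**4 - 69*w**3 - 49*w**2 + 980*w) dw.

log(w)/196 - 10159*log(w - 7)/3528 + 919*log(w - 4)/1188 + 731*log(w + 5)/216 - 13547*log(w + 7)/2156 + C

Factor the denominator: w*(w - 7)*(w - 4)*(w + 5)*(w + 7).
Partial-fraction decomposition: -13547/(2156*(w + 7)) + 731/(216*(w + 5)) + 919/(1188*(w - 4)) - 10159/(3528*(w - 7)) + 1/(196*w).
Integrate each term: A/(w−a) contributes A·log|w−a|.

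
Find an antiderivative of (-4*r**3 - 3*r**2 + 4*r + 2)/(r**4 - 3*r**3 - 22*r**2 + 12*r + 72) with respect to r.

-473*log(r - 6)/144 + 17*log(r - 2)/40 + 7*log(r + 2)/16 - 71*log(r + 3)/45 + C

Factor the denominator: (r - 6)*(r - 2)*(r + 2)*(r + 3).
Partial-fraction decomposition: -71/(45*(r + 3)) + 7/(16*(r + 2)) + 17/(40*(r - 2)) - 473/(144*(r - 6)).
Integrate each term: A/(r−a) contributes A·log|r−a|.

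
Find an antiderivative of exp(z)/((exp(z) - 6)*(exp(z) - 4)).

log(exp(z) - 6)/2 - log(exp(z) - 4)/2 + C

Let u = e^z, du = e^z dz.
The integral becomes ∫ du/((u-4)(u-6)); decompose into partial fractions.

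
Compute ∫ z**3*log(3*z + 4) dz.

z**4*log(3*z + 4)/4 - z**4/16 + z**3/9 - 2*z**2/9 + 16*z/27 - 64*log(3*z + 4)/81 + C

Use integration by parts with u = log(3*z + 4), dv = z**3 dz.
Then du = 3/(3*z + 4) dz and v = z**4/4.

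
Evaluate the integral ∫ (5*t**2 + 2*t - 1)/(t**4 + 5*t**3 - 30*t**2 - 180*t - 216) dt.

191*log(t - 6)/864 - 15*log(t + 2)/32 + 38*log(t + 3)/27 - 167*log(t + 6)/144 + C

Factor the denominator: (t - 6)*(t + 2)*(t + 3)*(t + 6).
Partial-fraction decomposition: -167/(144*(t + 6)) + 38/(27*(t + 3)) - 15/(32*(t + 2)) + 191/(864*(t - 6)).
Integrate each term: A/(t−a) contributes A·log|t−a|.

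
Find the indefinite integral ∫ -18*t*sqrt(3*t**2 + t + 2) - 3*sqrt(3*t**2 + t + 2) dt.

-2*(3*t**2 + t + 2)**(3/2) + C

Let u = 3*t**2 + t + 2, so du = (6*t + 1) dt.
Rewriting, the integral becomes -3·∫ √u du = -3·(2/3)u^(3/2).
Substituting back, u = 3*t**2 + t + 2.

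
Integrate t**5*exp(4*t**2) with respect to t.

(8*t**4 - 4*t**2 + 1)*exp(4*t**2)/64 + C

Let u = t², du = 2t dt; rewrite as (1/2)∫ u^2·exp(4u) du.
Now integrate by parts 2 times.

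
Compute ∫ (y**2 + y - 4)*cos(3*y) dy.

y**2*sin(3*y)/3 + y*sin(3*y)/3 + 2*y*cos(3*y)/9 - 38*sin(3*y)/27 + cos(3*y)/9 + C

Use integration by parts with u = y**2 + y - 4, dv = cos(3*y) dy, so v = sin(3*y)/3.
Apply parts 2 times (tabular method): alternate signs, differentiate u down to 0, integrate dv up.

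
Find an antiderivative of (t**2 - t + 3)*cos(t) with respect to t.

Use integration by parts with u = t**2 - t + 3, dv = cos(t) dt, so v = sin(t).
Apply parts 2 times (tabular method): alternate signs, differentiate u down to 0, integrate dv up.

t**2*sin(t) - t*sin(t) + 2*t*cos(t) + sin(t) - cos(t) + C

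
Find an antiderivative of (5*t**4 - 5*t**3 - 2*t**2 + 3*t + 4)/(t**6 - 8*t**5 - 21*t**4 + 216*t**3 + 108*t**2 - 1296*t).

-log(t)/324 - 409*log(t - 6)/14580 + 265*log(t - 3)/1134 + 517*log(t + 3)/1458 - 39*log(t + 4)/70 - 535/(162*t - 972) + C

Factor the denominator: t*(t - 6)**2*(t - 3)*(t + 3)*(t + 4).
Partial-fraction decomposition: -39/(70*(t + 4)) + 517/(1458*(t + 3)) + 265/(1134*(t - 3)) - 409/(14580*(t - 6)) + 535/(162*(t - 6)**2) - 1/(324*t).
Integrate each term; A/(t−a) gives A·log|t−a|; A/(t−a)² gives −A/(t−a).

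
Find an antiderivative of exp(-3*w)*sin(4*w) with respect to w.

-3*exp(-3*w)*sin(4*w)/25 - 4*exp(-3*w)*cos(4*w)/25 + C

Let I denote the integral. Integrate by parts with u = sin(4*w), dv = exp(-3*w) dw, so v = -exp(-3*w)/3: I = -exp(-3*w)*sin(4*w)/3 + (4/3)·∫ exp(-3*w)*cos(4*w) dw.
Apply parts again with u = cos(4*w), dv = exp(-3*w) dw: ∫ exp(-3*w)*cos(4*w) dw = -exp(-3*w)*cos(4*w)/3 − (4/3)·I. Substituting back brings back I: I = -exp(-3*w)*sin(4*w)/3 - 4*exp(-3*w)*cos(4*w)/9 − (16/9)·I.
Solving for I: (1 + 16/9)·I equals the remaining terms, so I = (9/25)·(-exp(-3*w)*sin(4*w)/3 - 4*exp(-3*w)*cos(4*w)/9).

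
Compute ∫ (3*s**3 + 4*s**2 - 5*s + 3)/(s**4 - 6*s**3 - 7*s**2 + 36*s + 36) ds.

Factor the denominator: (s - 6)*(s - 3)*(s + 1)*(s + 2).
Partial-fraction decomposition: -1/(8*(s + 2)) + 9/(28*(s + 1)) - 7/(4*(s - 3)) + 255/(56*(s - 6)).
Integrate each term: A/(s−a) contributes A·log|s−a|.

255*log(s - 6)/56 - 7*log(s - 3)/4 + 9*log(s + 1)/28 - log(s + 2)/8 + C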